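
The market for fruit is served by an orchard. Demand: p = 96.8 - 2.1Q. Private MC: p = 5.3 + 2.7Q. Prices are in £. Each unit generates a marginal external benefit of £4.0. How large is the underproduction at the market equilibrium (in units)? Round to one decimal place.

Market equilibrium (private): 5.3 + 2.7Q = 96.8 - 2.1Q → Q_m = 19.0625.
Social marginal cost = private MC − MEB = 1.3 + 2.7Q.
Set SMC = demand: 1.3 + 2.7Q = 96.8 - 2.1Q → Q* = 19.8958.
Gap = |19.0625 − 19.8958| = 0.8333.

0.8 units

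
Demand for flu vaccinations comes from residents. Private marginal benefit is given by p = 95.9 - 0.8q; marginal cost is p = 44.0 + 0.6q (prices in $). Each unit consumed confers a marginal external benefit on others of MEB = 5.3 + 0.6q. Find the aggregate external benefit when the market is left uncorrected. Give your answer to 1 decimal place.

Market equilibrium (private): 44.0 + 0.6q = 95.9 - 0.8q → q_m = 37.0714.
Total external benefit = ∫₀^{q_m} (5.3 + 0.6q) dq = 5.3×37.0714 + ½×0.6×37.0714² = 608.7650.

$608.8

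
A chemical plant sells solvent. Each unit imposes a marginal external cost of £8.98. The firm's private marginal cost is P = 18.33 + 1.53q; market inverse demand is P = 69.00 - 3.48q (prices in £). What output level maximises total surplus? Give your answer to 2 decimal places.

Social marginal cost = private MC + MEC = 27.31 + 1.53q.
Set SMC = demand: 27.31 + 1.53q = 69.00 - 3.48q → q* = 8.3214.

q* = 8.32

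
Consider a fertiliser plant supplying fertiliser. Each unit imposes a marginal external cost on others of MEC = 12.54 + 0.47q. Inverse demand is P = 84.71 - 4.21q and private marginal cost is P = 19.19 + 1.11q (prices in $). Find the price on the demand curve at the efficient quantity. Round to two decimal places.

P = $46.19

Social marginal cost = private MC + MEC = 31.73 + 1.58q.
Set SMC = demand: 31.73 + 1.58q = 84.71 - 4.21q → q* = 9.1503.
Consumer price on the demand curve at q*: 84.71 − 4.21×9.1503 = 46.1872.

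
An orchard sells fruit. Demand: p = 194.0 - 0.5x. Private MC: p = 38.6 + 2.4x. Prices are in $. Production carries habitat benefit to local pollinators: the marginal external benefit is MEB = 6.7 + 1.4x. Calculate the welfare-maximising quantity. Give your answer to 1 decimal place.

Social marginal cost = private MC − MEB = 31.9 + x.
Set SMC = demand: 31.9 + x = 194.0 - 0.5x → x* = 108.0667.

x* = 108.1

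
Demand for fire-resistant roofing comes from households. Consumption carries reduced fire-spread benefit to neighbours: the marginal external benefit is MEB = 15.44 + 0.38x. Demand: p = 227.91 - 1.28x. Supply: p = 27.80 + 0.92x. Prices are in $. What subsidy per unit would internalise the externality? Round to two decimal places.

subsidy = $60.44 per unit

Social marginal benefit = demand + MEB = 243.35 - 0.90x.
Set SMB = MC: 243.35 - 0.90x = 27.80 + 0.92x → x* = 118.4341.
The Pigouvian subsidy equals MEB at x*: 15.44 + 0.38×118.4341 = 60.4450.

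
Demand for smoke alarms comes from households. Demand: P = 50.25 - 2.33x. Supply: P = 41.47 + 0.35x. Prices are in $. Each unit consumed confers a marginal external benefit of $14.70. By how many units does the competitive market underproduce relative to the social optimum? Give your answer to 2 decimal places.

Market equilibrium (private): 41.47 + 0.35x = 50.25 - 2.33x → x_m = 3.2761.
Social marginal benefit = demand + MEB = 64.95 - 2.33x.
Set SMB = MC: 64.95 - 2.33x = 41.47 + 0.35x → x* = 8.7612.
Gap = |3.2761 − 8.7612| = 5.4851.

5.49 units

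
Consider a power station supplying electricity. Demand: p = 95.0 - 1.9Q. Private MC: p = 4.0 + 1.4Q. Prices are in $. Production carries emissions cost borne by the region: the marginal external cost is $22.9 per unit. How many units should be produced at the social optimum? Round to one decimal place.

Social marginal cost = private MC + MEC = 26.9 + 1.4Q.
Set SMC = demand: 26.9 + 1.4Q = 95.0 - 1.9Q → Q* = 20.6364.

Q* = 20.6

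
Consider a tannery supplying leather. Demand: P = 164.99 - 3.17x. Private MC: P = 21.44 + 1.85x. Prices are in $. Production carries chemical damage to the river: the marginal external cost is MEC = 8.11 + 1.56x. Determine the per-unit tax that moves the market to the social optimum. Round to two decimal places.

Social marginal cost = private MC + MEC = 29.55 + 3.41x.
Set SMC = demand: 29.55 + 3.41x = 164.99 - 3.17x → x* = 20.5836.
The Pigouvian tax equals MEC at x*: 8.11 + 1.56×20.5836 = 40.2204.

tax = $40.22 per unit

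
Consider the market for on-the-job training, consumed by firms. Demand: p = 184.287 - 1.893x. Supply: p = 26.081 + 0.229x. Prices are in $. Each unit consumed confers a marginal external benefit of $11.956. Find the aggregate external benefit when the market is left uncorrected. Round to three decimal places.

$891.381

Market equilibrium (private): 26.081 + 0.229x = 184.287 - 1.893x → x_m = 74.5551.
Total external benefit = MEB × x_m = 11.956 × 74.5551 = 891.3808.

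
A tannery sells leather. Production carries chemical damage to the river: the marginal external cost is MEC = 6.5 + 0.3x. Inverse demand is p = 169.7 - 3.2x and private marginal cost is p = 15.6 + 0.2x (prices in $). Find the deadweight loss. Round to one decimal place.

Market equilibrium (private): 15.6 + 0.2x = 169.7 - 3.2x → x_m = 45.3235.
Social marginal cost = private MC + MEC = 22.1 + 0.5x.
Set SMC = demand: 22.1 + 0.5x = 169.7 - 3.2x → x* = 39.8919.
The loss is the area between SMC and demand from x* to x_m; with linear curves that's a triangle of height MEC(x_m).
DWL = ½ × 5.4316 × 20.0971 = 54.5797.

DWL = $54.6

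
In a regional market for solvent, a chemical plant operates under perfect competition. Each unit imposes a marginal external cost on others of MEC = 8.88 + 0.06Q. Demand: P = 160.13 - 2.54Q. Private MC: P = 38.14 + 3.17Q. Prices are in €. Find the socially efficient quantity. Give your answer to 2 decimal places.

Social marginal cost = private MC + MEC = 47.02 + 3.23Q.
Set SMC = demand: 47.02 + 3.23Q = 160.13 - 2.54Q → Q* = 19.6031.

Q* = 19.60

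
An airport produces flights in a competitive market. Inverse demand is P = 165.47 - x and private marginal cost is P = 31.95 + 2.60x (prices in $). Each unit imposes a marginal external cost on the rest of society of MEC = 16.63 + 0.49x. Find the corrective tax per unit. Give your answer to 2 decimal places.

tax = $30.63 per unit

Social marginal cost = private MC + MEC = 48.58 + 3.09x.
Set SMC = demand: 48.58 + 3.09x = 165.47 - x → x* = 28.5795.
The Pigouvian tax equals MEC at x*: 16.63 + 0.49×28.5795 = 30.6340.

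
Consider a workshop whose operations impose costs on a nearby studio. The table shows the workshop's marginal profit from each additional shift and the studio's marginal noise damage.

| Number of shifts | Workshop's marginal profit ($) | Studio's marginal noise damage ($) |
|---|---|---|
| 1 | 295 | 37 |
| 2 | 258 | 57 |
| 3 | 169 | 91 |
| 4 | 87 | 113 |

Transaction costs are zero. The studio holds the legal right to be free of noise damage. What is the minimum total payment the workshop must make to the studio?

$185

Efficient level: marginal profit ≥ marginal noise damage through level 3, so k* = 3.
With the studio holding the right, the workshop must at least compensate total damage at k*: 37 + 57 + 91 = 185.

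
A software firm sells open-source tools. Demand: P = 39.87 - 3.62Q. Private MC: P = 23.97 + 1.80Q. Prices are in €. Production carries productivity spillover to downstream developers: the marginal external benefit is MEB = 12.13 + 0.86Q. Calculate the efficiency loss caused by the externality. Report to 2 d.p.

Market equilibrium (private): 23.97 + 1.80Q = 39.87 - 3.62Q → Q_m = 2.9336.
Social marginal cost = private MC − MEB = 11.84 + 0.94Q.
Set SMC = demand: 11.84 + 0.94Q = 39.87 - 3.62Q → Q* = 6.1469.
Height of the DWL triangle at Q_m is demand(Q_m) − SMC(Q_m) = MEB(Q_m) = 14.6529.
DWL = ½ × 3.2133 × 14.6529 = 23.5421.

DWL = €23.54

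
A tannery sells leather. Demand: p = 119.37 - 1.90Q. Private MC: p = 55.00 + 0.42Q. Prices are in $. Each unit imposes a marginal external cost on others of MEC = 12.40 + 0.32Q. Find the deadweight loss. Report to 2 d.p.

Market equilibrium (private): 55.00 + 0.42Q = 119.37 - 1.90Q → Q_m = 27.7457.
Social marginal cost = private MC + MEC = 67.40 + 0.74Q.
Set SMC = demand: 67.40 + 0.74Q = 119.37 - 1.90Q → Q* = 19.6856.
Height of the DWL triangle at Q_m is SMC(Q_m) − demand(Q_m) = MEC(Q_m) = 21.2786.
DWL = ½ × 8.0601 × 21.2786 = 85.7538.

DWL = $85.75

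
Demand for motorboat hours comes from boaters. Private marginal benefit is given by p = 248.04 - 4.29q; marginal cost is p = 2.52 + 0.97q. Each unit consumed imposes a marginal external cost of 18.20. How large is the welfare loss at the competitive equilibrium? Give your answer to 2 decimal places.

DWL = 31.49

Market equilibrium (private): 2.52 + 0.97q = 248.04 - 4.29q → q_m = 46.6768.
Social marginal benefit = demand − MEC = 229.84 - 4.29q.
Set SMB = MC: 229.84 - 4.29q = 2.52 + 0.97q → q* = 43.2167.
The welfare-loss triangle has base |q_m − q*| and height MEC(q_m) (the vertical gap between SMB and MC is zero at q* and MEC at q_m).
DWL = ½ × 3.4601 × 18.2000 = 31.4869.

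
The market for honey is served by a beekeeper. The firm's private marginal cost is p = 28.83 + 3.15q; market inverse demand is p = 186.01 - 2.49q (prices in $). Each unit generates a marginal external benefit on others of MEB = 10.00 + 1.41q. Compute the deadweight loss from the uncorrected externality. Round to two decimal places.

DWL = $287.23

Market equilibrium (private): 28.83 + 3.15q = 186.01 - 2.49q → q_m = 27.8688.
Social marginal cost = private MC − MEB = 18.83 + 1.74q.
Set SMC = demand: 18.83 + 1.74q = 186.01 - 2.49q → q* = 39.5225.
Between q* and q_m the wedge demand − SMC runs linearly from 0 to MEB(q_m), so the loss is a triangle.
DWL = ½ × 11.6537 × 49.2950 = 287.2346.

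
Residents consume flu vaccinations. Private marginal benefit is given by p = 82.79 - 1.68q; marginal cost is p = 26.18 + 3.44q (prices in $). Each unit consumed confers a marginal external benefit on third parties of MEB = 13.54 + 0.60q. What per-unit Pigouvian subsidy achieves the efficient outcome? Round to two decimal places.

Social marginal benefit = demand + MEB = 96.33 - 1.08q.
Set SMB = MC: 96.33 - 1.08q = 26.18 + 3.44q → q* = 15.5199.
The Pigouvian subsidy equals MEB at q*: 13.54 + 0.60×15.5199 = 22.8519.

subsidy = $22.85 per unit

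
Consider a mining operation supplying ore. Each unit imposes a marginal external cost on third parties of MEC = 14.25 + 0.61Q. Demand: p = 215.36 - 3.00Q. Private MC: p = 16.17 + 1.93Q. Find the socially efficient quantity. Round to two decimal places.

Q* = 33.38

Social marginal cost = private MC + MEC = 30.42 + 2.54Q.
Set SMC = demand: 30.42 + 2.54Q = 215.36 - 3.00Q → Q* = 33.3827.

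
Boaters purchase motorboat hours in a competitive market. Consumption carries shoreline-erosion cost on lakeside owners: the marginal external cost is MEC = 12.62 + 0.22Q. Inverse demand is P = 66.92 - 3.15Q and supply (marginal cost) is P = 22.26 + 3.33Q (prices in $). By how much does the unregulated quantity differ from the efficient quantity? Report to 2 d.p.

Market equilibrium (private): 22.26 + 3.33Q = 66.92 - 3.15Q → Q_m = 6.8920.
Social marginal benefit = demand − MEC = 54.30 - 3.37Q.
Set SMB = MC: 54.30 - 3.37Q = 22.26 + 3.33Q → Q* = 4.7821.
Gap = |6.8920 − 4.7821| = 2.1099.

2.11 units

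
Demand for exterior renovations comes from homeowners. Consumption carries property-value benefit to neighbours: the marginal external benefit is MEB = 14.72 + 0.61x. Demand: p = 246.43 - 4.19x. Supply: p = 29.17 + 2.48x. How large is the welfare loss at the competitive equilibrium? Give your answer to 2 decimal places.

Market equilibrium (private): 29.17 + 2.48x = 246.43 - 4.19x → x_m = 32.5727.
Social marginal benefit = demand + MEB = 261.15 - 3.58x.
Set SMB = MC: 261.15 - 3.58x = 29.17 + 2.48x → x* = 38.2805.
The welfare-loss triangle has base |x_m − x*| and height MEB(x_m) (the vertical gap between SMB and MC is zero at x* and MEB at x_m).
DWL = ½ × 5.7078 × 34.5894 = 98.7147.

DWL = 98.71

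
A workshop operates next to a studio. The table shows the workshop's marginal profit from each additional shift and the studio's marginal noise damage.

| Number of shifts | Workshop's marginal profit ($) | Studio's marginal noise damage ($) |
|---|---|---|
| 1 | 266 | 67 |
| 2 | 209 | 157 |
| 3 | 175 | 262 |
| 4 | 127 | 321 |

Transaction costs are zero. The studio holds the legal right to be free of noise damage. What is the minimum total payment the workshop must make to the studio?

Efficient level: marginal profit ≥ marginal noise damage through level 2, so k* = 2.
With the studio holding the right, the workshop must at least compensate total damage at k*: 67 + 157 = 224.

$224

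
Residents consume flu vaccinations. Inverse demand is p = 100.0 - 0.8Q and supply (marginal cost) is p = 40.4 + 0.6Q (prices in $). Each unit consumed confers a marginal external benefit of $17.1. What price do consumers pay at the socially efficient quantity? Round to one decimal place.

Social marginal benefit = demand + MEB = 117.1 - 0.8Q.
Set SMB = MC: 117.1 - 0.8Q = 40.4 + 0.6Q → Q* = 54.7857.
Consumer price on the demand curve at Q*: 100.0 − 0.8×54.7857 = 56.1714.

P = $56.2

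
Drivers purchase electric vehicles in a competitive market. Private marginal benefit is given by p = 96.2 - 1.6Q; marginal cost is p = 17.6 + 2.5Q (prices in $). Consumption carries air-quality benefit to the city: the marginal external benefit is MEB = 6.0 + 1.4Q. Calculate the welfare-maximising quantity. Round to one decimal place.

Q* = 31.3

Social marginal benefit = demand + MEB = 102.2 - 0.2Q.
Set SMB = MC: 102.2 - 0.2Q = 17.6 + 2.5Q → Q* = 31.3333.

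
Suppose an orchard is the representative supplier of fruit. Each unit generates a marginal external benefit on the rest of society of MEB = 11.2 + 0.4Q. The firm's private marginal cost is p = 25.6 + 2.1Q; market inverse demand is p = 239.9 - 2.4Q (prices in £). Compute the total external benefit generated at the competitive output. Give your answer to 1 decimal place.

£986.9

Market equilibrium (private): 25.6 + 2.1Q = 239.9 - 2.4Q → Q_m = 47.6222.
Total external benefit = ∫₀^{Q_m} (11.2 + 0.4Q) dQ = 11.2×47.6222 + ½×0.4×47.6222² = 986.9434.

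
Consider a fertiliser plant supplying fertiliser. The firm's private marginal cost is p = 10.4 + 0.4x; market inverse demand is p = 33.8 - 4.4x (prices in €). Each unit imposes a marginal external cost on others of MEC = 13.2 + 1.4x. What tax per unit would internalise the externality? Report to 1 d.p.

Social marginal cost = private MC + MEC = 23.6 + 1.8x.
Set SMC = demand: 23.6 + 1.8x = 33.8 - 4.4x → x* = 1.6452.
The Pigouvian tax equals MEC at x*: 13.2 + 1.4×1.6452 = 15.5033.

tax = €15.5 per unit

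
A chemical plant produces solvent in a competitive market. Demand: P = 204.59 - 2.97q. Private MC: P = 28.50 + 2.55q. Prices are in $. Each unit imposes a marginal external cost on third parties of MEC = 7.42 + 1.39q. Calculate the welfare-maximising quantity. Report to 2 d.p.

Social marginal cost = private MC + MEC = 35.92 + 3.94q.
Set SMC = demand: 35.92 + 3.94q = 204.59 - 2.97q → q* = 24.4096.

q* = 24.41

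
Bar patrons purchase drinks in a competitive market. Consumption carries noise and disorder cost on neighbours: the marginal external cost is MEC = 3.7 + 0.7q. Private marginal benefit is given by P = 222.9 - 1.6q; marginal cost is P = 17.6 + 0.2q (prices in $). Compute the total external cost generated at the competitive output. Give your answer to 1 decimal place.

Market equilibrium (private): 17.6 + 0.2q = 222.9 - 1.6q → q_m = 114.0556.
Total external cost = ∫₀^{q_m} (3.7 + 0.7q) dq = 3.7×114.0556 + ½×0.7×114.0556² = 4975.0437.

$4975.0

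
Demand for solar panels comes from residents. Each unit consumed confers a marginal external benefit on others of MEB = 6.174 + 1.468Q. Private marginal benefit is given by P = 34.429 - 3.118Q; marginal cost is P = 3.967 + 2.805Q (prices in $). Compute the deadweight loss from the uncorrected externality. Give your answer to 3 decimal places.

Market equilibrium (private): 3.967 + 2.805Q = 34.429 - 3.118Q → Q_m = 5.1430.
Social marginal benefit = demand + MEB = 40.603 - 1.650Q.
Set SMB = MC: 40.603 - 1.650Q = 3.967 + 2.805Q → Q* = 8.2236.
The loss is the area between SMB and MC from Q* to Q_m; with linear curves that's a triangle of height MEB(Q_m).
DWL = ½ × 3.0806 × 13.7239 = 21.1389.

DWL = $21.139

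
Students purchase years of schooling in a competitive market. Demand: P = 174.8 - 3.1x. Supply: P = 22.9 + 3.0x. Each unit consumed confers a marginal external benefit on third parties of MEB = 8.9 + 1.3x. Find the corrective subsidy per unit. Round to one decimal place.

Social marginal benefit = demand + MEB = 183.7 - 1.8x.
Set SMB = MC: 183.7 - 1.8x = 22.9 + 3.0x → x* = 33.5000.
The Pigouvian subsidy equals MEB at x*: 8.9 + 1.3×33.5000 = 52.4500.

subsidy = 52.5 per unit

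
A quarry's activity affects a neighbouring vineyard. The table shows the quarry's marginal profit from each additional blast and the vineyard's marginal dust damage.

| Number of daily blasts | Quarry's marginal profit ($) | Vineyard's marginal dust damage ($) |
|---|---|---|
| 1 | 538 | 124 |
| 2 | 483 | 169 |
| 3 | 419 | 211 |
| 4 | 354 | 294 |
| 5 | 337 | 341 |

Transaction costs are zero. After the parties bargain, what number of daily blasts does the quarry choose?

Bargaining reaches the level where marginal profit last exceeds marginal dust damage.
That holds through level 4 (354 ≥ 294) but not at 5 (337 < 341).

4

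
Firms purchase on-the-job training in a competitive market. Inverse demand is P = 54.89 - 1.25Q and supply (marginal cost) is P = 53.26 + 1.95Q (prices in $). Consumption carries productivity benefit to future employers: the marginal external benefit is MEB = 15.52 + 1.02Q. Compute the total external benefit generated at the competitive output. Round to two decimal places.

$8.04

Market equilibrium (private): 53.26 + 1.95Q = 54.89 - 1.25Q → Q_m = 0.5094.
Total external benefit = ∫₀^{Q_m} (15.52 + 1.02Q) dQ = 15.52×0.5094 + ½×1.02×0.5094² = 8.0382.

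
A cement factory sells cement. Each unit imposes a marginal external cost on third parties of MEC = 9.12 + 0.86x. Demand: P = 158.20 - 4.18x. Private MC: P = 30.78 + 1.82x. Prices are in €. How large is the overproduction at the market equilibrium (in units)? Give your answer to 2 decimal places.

3.99 units

Market equilibrium (private): 30.78 + 1.82x = 158.20 - 4.18x → x_m = 21.2367.
Social marginal cost = private MC + MEC = 39.90 + 2.68x.
Set SMC = demand: 39.90 + 2.68x = 158.20 - 4.18x → x* = 17.2449.
Gap = |21.2367 − 17.2449| = 3.9918.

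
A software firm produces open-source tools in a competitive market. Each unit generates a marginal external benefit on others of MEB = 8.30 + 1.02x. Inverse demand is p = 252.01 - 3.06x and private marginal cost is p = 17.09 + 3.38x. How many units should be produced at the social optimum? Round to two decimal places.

x* = 44.87

Social marginal cost = private MC − MEB = 8.79 + 2.36x.
Set SMC = demand: 8.79 + 2.36x = 252.01 - 3.06x → x* = 44.8745.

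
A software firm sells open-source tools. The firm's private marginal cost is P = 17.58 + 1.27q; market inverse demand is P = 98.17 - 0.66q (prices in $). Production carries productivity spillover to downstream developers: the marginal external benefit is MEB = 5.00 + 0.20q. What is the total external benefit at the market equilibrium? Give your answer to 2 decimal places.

$383.14

Market equilibrium (private): 17.58 + 1.27q = 98.17 - 0.66q → q_m = 41.7565.
Total external benefit = ∫₀^{q_m} (5.00 + 0.20q) dq = 5.00×41.7565 + ½×0.20×41.7565² = 383.1430.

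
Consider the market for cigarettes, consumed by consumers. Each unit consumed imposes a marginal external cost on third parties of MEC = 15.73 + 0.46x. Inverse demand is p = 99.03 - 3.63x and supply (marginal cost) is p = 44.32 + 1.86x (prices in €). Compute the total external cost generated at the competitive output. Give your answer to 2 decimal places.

€179.60

Market equilibrium (private): 44.32 + 1.86x = 99.03 - 3.63x → x_m = 9.9654.
Total external cost = ∫₀^{x_m} (15.73 + 0.46x) dx = 15.73×9.9654 + ½×0.46×9.9654² = 179.5969.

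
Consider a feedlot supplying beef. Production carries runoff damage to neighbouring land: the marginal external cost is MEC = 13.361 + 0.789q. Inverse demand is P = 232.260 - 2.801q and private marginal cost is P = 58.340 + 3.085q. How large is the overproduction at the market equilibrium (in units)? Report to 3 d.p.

Market equilibrium (private): 58.340 + 3.085q = 232.260 - 2.801q → q_m = 29.5481.
Social marginal cost = private MC + MEC = 71.701 + 3.874q.
Set SMC = demand: 71.701 + 3.874q = 232.260 - 2.801q → q* = 24.0538.
Gap = |29.5481 − 24.0538| = 5.4943.

5.494 units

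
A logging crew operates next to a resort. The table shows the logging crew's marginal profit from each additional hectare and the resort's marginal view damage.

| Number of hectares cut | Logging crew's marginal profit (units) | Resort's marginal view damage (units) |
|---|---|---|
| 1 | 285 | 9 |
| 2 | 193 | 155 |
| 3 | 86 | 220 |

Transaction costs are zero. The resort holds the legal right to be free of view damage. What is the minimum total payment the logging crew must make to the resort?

164

Efficient level: marginal profit ≥ marginal view damage through level 2, so k* = 2.
With the resort holding the right, the logging crew must at least compensate total damage at k*: 9 + 155 = 164.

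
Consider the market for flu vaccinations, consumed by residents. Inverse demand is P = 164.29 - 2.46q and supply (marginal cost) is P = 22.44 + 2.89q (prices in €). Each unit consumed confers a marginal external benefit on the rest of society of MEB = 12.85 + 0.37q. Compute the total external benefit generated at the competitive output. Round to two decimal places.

Market equilibrium (private): 22.44 + 2.89q = 164.29 - 2.46q → q_m = 26.5140.
Total external benefit = ∫₀^{q_m} (12.85 + 0.37q) dq = 12.85×26.5140 + ½×0.37×26.5140² = 470.7585.

€470.76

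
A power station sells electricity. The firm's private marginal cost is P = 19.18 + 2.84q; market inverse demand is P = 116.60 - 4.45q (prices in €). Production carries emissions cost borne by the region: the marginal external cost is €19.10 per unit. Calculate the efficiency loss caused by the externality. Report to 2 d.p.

Market equilibrium (private): 19.18 + 2.84q = 116.60 - 4.45q → q_m = 13.3635.
Social marginal cost = private MC + MEC = 38.28 + 2.84q.
Set SMC = demand: 38.28 + 2.84q = 116.60 - 4.45q → q* = 10.7435.
Between q* and q_m the wedge SMC − demand runs linearly from 0 to MEC(q_m), so the loss is a triangle.
DWL = ½ × 2.6200 × 19.1000 = 25.0210.

DWL = €25.02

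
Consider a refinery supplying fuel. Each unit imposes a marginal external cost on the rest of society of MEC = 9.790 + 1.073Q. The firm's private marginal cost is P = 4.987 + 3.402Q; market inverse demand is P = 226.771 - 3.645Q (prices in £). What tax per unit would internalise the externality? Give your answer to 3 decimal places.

tax = £37.803 per unit

Social marginal cost = private MC + MEC = 14.777 + 4.475Q.
Set SMC = demand: 14.777 + 4.475Q = 226.771 - 3.645Q → Q* = 26.1076.
The Pigouvian tax equals MEC at Q*: 9.790 + 1.073×26.1076 = 37.8035.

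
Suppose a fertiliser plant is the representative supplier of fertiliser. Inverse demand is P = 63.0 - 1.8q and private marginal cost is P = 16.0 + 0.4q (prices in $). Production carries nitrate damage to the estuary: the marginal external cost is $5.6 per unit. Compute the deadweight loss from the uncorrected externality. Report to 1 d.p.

DWL = $7.1

Market equilibrium (private): 16.0 + 0.4q = 63.0 - 1.8q → q_m = 21.3636.
Social marginal cost = private MC + MEC = 21.6 + 0.4q.
Set SMC = demand: 21.6 + 0.4q = 63.0 - 1.8q → q* = 18.8182.
Height of the DWL triangle at q_m is SMC(q_m) − demand(q_m) = MEC(q_m) = 5.6000.
DWL = ½ × 2.5454 × 5.6000 = 7.1271.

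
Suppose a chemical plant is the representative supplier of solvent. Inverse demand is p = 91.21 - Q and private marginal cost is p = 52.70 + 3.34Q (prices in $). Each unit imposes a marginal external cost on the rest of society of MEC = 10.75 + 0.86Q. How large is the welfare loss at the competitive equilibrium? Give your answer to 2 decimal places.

Market equilibrium (private): 52.70 + 3.34Q = 91.21 - Q → Q_m = 8.8733.
Social marginal cost = private MC + MEC = 63.45 + 4.20Q.
Set SMC = demand: 63.45 + 4.20Q = 91.21 - Q → Q* = 5.3385.
The loss is the area between SMC and demand from Q* to Q_m; with linear curves that's a triangle of height MEC(Q_m).
DWL = ½ × 3.5348 × 18.3810 = 32.4866.

DWL = $32.49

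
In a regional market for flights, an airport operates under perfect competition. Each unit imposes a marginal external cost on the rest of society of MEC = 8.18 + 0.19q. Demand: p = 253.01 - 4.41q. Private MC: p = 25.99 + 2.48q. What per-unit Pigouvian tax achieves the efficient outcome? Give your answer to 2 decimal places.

tax = 14.05 per unit

Social marginal cost = private MC + MEC = 34.17 + 2.67q.
Set SMC = demand: 34.17 + 2.67q = 253.01 - 4.41q → q* = 30.9096.
The Pigouvian tax equals MEC at q*: 8.18 + 0.19×30.9096 = 14.0528.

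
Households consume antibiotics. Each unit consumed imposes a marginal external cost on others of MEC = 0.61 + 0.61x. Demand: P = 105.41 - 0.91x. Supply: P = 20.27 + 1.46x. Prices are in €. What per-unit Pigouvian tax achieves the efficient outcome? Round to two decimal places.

tax = €17.91 per unit

Social marginal benefit = demand − MEC = 104.80 - 1.52x.
Set SMB = MC: 104.80 - 1.52x = 20.27 + 1.46x → x* = 28.3658.
The Pigouvian tax equals MEC at x*: 0.61 + 0.61×28.3658 = 17.9131.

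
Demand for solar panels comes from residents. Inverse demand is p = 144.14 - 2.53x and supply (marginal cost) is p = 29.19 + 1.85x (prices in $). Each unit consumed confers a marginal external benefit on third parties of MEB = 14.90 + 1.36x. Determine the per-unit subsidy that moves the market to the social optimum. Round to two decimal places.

subsidy = $73.38 per unit

Social marginal benefit = demand + MEB = 159.04 - 1.17x.
Set SMB = MC: 159.04 - 1.17x = 29.19 + 1.85x → x* = 42.9967.
The Pigouvian subsidy equals MEB at x*: 14.90 + 1.36×42.9967 = 73.3755.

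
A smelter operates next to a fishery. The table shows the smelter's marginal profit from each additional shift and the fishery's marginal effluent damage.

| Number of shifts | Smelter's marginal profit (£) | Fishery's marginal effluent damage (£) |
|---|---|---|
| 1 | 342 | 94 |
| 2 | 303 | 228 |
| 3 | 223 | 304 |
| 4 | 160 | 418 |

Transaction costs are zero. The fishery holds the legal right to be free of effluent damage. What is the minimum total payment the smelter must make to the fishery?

£322

Efficient level: marginal profit ≥ marginal effluent damage through level 2, so k* = 2.
With the fishery holding the right, the smelter must at least compensate total damage at k*: 94 + 228 = 322.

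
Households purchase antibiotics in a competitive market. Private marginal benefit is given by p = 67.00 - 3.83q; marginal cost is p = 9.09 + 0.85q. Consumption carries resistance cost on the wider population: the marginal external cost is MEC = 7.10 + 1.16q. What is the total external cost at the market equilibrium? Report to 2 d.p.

Market equilibrium (private): 9.09 + 0.85q = 67.00 - 3.83q → q_m = 12.3739.
Total external cost = ∫₀^{q_m} (7.10 + 1.16q) dq = 7.10×12.3739 + ½×1.16×12.3739² = 176.6605.

176.66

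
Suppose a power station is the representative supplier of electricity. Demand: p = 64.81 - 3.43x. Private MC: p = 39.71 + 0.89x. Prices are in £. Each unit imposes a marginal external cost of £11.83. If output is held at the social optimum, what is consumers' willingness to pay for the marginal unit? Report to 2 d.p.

P = £54.27

Social marginal cost = private MC + MEC = 51.54 + 0.89x.
Set SMC = demand: 51.54 + 0.89x = 64.81 - 3.43x → x* = 3.0718.
Consumer price on the demand curve at x*: 64.81 − 3.43×3.0718 = 54.2737.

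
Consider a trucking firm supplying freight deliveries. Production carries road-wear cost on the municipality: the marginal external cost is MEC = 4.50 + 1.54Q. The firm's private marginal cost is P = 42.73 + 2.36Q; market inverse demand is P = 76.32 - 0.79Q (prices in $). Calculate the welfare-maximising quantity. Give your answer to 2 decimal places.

Social marginal cost = private MC + MEC = 47.23 + 3.90Q.
Set SMC = demand: 47.23 + 3.90Q = 76.32 - 0.79Q → Q* = 6.2026.

Q* = 6.20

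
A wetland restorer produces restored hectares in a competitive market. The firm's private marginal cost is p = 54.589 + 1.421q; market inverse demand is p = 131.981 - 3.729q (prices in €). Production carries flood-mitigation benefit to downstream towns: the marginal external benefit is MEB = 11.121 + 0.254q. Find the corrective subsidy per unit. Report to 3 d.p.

Social marginal cost = private MC − MEB = 43.468 + 1.167q.
Set SMC = demand: 43.468 + 1.167q = 131.981 - 3.729q → q* = 18.0786.
The Pigouvian subsidy equals MEB at q*: 11.121 + 0.254×18.0786 = 15.7130.

subsidy = €15.713 per unit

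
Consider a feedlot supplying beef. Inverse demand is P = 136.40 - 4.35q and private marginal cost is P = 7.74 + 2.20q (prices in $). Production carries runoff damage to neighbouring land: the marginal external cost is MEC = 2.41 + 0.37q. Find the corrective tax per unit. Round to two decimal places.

tax = $9.16 per unit

Social marginal cost = private MC + MEC = 10.15 + 2.57q.
Set SMC = demand: 10.15 + 2.57q = 136.40 - 4.35q → q* = 18.2442.
The Pigouvian tax equals MEC at q*: 2.41 + 0.37×18.2442 = 9.1604.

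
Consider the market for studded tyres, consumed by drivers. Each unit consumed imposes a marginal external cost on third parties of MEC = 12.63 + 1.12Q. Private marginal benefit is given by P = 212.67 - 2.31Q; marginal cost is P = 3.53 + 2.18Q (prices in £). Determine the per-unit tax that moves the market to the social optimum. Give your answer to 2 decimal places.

Social marginal benefit = demand − MEC = 200.04 - 3.43Q.
Set SMB = MC: 200.04 - 3.43Q = 3.53 + 2.18Q → Q* = 35.0285.
The Pigouvian tax equals MEC at Q*: 12.63 + 1.12×35.0285 = 51.8619.

tax = £51.86 per unit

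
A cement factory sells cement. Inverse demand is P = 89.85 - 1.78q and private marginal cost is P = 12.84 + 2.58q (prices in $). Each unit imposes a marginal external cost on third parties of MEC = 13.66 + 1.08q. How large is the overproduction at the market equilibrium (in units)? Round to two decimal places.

Market equilibrium (private): 12.84 + 2.58q = 89.85 - 1.78q → q_m = 17.6628.
Social marginal cost = private MC + MEC = 26.50 + 3.66q.
Set SMC = demand: 26.50 + 3.66q = 89.85 - 1.78q → q* = 11.6452.
Gap = |17.6628 − 11.6452| = 6.0176.

6.02 units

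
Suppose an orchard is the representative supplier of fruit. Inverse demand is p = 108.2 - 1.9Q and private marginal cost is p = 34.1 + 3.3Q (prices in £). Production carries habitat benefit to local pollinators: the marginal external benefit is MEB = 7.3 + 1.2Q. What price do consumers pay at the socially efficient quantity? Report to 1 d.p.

Social marginal cost = private MC − MEB = 26.8 + 2.1Q.
Set SMC = demand: 26.8 + 2.1Q = 108.2 - 1.9Q → Q* = 20.3500.
Consumer price on the demand curve at Q*: 108.2 − 1.9×20.3500 = 69.5350.

P = £69.5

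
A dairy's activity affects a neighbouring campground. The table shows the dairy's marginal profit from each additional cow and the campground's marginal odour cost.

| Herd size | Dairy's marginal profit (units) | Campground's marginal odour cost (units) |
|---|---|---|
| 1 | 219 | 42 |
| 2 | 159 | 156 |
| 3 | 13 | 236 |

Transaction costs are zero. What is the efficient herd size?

Bargaining reaches the level where marginal profit last exceeds marginal odour cost.
That holds through level 2 (159 ≥ 156) but not at 3 (13 < 236).

2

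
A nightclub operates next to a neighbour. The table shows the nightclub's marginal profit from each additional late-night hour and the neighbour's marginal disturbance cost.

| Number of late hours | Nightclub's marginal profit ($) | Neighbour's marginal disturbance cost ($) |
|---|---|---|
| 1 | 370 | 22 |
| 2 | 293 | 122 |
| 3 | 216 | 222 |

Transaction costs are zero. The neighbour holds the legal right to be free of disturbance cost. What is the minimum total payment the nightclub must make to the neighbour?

Efficient level: marginal profit ≥ marginal disturbance cost through level 2, so k* = 2.
With the neighbour holding the right, the nightclub must at least compensate total damage at k*: 22 + 122 = 144.

$144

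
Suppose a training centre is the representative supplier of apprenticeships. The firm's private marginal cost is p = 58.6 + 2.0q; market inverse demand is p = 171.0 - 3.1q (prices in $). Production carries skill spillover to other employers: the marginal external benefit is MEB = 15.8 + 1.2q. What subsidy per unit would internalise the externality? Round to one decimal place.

subsidy = $55.2 per unit

Social marginal cost = private MC − MEB = 42.8 + 0.8q.
Set SMC = demand: 42.8 + 0.8q = 171.0 - 3.1q → q* = 32.8718.
The Pigouvian subsidy equals MEB at q*: 15.8 + 1.2×32.8718 = 55.2462.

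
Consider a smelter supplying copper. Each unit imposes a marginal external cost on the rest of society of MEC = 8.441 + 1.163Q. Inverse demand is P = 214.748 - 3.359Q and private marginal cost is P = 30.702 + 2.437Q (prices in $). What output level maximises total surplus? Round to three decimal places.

Q* = 25.234

Social marginal cost = private MC + MEC = 39.143 + 3.600Q.
Set SMC = demand: 39.143 + 3.600Q = 214.748 - 3.359Q → Q* = 25.2342.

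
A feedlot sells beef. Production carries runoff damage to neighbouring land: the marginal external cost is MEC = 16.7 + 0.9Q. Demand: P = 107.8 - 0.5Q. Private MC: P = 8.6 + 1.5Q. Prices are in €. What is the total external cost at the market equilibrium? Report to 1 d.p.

Market equilibrium (private): 8.6 + 1.5Q = 107.8 - 0.5Q → Q_m = 49.6000.
Total external cost = ∫₀^{Q_m} (16.7 + 0.9Q) dQ = 16.7×49.6000 + ½×0.9×49.6000² = 1935.3920.

€1935.4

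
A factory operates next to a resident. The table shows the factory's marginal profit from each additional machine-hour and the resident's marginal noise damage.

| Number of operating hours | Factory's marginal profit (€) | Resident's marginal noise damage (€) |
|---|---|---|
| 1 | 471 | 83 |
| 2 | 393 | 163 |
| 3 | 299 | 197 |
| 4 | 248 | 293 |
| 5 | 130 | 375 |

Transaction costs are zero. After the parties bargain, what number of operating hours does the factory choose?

Bargaining reaches the level where marginal profit last exceeds marginal noise damage.
That holds through level 3 (299 ≥ 197) but not at 4 (248 < 293).

3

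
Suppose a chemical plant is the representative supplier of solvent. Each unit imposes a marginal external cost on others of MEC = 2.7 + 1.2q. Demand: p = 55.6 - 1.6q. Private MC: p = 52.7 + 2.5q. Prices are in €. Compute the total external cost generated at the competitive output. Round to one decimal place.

€2.2

Market equilibrium (private): 52.7 + 2.5q = 55.6 - 1.6q → q_m = 0.7073.
Total external cost = ∫₀^{q_m} (2.7 + 1.2q) dq = 2.7×0.7073 + ½×1.2×0.7073² = 2.2099.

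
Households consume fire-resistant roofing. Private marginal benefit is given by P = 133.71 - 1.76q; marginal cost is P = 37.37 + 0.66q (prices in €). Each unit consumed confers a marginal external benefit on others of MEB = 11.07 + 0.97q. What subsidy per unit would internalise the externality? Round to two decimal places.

subsidy = €82.92 per unit

Social marginal benefit = demand + MEB = 144.78 - 0.79q.
Set SMB = MC: 144.78 - 0.79q = 37.37 + 0.66q → q* = 74.0759.
The Pigouvian subsidy equals MEB at q*: 11.07 + 0.97×74.0759 = 82.9236.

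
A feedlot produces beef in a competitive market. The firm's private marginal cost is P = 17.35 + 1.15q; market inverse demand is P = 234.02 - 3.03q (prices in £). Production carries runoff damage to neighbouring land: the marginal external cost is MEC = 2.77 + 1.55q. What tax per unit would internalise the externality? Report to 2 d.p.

tax = £60.63 per unit

Social marginal cost = private MC + MEC = 20.12 + 2.70q.
Set SMC = demand: 20.12 + 2.70q = 234.02 - 3.03q → q* = 37.3298.
The Pigouvian tax equals MEC at q*: 2.77 + 1.55×37.3298 = 60.6312.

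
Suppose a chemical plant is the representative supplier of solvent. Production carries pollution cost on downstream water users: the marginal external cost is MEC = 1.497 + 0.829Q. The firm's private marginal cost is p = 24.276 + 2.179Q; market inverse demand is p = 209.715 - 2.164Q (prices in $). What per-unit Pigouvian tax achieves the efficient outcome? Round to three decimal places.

Social marginal cost = private MC + MEC = 25.773 + 3.008Q.
Set SMC = demand: 25.773 + 3.008Q = 209.715 - 2.164Q → Q* = 35.5650.
The Pigouvian tax equals MEC at Q*: 1.497 + 0.829×35.5650 = 30.9804.

tax = $30.980 per unit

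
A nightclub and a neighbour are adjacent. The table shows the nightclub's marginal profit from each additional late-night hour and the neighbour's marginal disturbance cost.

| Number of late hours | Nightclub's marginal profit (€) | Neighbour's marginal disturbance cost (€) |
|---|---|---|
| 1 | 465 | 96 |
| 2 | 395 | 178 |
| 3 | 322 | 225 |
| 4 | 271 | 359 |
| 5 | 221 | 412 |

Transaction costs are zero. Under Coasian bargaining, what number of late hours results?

3

Bargaining reaches the level where marginal profit last exceeds marginal disturbance cost.
That holds through level 3 (322 ≥ 225) but not at 4 (271 < 359).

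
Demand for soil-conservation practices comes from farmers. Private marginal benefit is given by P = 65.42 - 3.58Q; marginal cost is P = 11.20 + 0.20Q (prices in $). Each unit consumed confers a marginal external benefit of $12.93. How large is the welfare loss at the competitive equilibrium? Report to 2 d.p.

Market equilibrium (private): 11.20 + 0.20Q = 65.42 - 3.58Q → Q_m = 14.3439.
Social marginal benefit = demand + MEB = 78.35 - 3.58Q.
Set SMB = MC: 78.35 - 3.58Q = 11.20 + 0.20Q → Q* = 17.7646.
The loss is the area between SMB and MC from Q* to Q_m; with linear curves that's a triangle of height MEB(Q_m).
DWL = ½ × 3.4207 × 12.9300 = 22.1148.

DWL = $22.11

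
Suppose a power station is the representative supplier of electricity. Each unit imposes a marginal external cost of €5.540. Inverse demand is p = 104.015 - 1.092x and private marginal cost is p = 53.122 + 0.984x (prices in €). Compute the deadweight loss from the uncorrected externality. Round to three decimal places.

Market equilibrium (private): 53.122 + 0.984x = 104.015 - 1.092x → x_m = 24.5149.
Social marginal cost = private MC + MEC = 58.662 + 0.984x.
Set SMC = demand: 58.662 + 0.984x = 104.015 - 1.092x → x* = 21.8463.
The loss is the area between SMC and demand from x* to x_m; with linear curves that's a triangle of height MEC(x_m).
DWL = ½ × 2.6686 × 5.5400 = 7.3920.

DWL = €7.392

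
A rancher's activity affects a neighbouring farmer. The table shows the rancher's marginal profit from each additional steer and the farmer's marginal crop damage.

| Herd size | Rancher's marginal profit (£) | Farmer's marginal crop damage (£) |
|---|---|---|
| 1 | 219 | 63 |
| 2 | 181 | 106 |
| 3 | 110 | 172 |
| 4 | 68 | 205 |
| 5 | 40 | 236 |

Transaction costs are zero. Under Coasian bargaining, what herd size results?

2

Bargaining reaches the level where marginal profit last exceeds marginal crop damage.
That holds through level 2 (181 ≥ 106) but not at 3 (110 < 172).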